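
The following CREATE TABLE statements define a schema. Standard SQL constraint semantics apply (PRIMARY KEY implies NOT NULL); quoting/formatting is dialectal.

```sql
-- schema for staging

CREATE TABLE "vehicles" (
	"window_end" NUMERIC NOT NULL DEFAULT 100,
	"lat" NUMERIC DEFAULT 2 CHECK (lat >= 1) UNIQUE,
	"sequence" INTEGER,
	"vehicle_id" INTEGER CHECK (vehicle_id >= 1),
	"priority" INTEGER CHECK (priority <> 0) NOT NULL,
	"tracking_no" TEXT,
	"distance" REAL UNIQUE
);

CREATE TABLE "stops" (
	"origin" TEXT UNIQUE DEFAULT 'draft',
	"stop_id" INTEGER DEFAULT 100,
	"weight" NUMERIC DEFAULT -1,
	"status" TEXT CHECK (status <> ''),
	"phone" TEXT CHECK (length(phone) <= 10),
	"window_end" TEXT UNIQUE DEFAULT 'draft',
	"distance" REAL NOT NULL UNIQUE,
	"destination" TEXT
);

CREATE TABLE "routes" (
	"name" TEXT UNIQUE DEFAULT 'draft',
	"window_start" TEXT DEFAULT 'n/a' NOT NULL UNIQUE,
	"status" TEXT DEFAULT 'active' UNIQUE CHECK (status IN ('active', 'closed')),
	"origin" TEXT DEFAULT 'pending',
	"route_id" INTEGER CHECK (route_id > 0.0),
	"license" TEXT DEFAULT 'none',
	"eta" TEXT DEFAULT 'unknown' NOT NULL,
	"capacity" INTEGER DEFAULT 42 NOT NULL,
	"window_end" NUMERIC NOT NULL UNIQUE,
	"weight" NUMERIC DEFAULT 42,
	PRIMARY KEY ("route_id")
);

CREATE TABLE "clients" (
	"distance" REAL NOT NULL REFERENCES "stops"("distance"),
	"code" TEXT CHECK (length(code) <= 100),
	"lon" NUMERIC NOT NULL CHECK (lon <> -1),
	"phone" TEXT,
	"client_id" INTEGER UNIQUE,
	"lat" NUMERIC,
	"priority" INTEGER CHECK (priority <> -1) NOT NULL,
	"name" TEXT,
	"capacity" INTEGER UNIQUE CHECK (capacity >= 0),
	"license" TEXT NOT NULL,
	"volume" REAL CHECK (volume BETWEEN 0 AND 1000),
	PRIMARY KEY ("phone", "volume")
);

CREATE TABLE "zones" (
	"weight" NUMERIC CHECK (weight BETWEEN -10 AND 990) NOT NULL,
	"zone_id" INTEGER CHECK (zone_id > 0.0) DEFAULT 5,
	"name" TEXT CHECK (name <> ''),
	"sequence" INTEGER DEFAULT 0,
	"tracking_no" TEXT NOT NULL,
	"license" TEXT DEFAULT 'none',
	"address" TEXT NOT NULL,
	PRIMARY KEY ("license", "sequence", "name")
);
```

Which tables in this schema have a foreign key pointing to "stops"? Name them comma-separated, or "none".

clients

- clients.distance references stops(distance).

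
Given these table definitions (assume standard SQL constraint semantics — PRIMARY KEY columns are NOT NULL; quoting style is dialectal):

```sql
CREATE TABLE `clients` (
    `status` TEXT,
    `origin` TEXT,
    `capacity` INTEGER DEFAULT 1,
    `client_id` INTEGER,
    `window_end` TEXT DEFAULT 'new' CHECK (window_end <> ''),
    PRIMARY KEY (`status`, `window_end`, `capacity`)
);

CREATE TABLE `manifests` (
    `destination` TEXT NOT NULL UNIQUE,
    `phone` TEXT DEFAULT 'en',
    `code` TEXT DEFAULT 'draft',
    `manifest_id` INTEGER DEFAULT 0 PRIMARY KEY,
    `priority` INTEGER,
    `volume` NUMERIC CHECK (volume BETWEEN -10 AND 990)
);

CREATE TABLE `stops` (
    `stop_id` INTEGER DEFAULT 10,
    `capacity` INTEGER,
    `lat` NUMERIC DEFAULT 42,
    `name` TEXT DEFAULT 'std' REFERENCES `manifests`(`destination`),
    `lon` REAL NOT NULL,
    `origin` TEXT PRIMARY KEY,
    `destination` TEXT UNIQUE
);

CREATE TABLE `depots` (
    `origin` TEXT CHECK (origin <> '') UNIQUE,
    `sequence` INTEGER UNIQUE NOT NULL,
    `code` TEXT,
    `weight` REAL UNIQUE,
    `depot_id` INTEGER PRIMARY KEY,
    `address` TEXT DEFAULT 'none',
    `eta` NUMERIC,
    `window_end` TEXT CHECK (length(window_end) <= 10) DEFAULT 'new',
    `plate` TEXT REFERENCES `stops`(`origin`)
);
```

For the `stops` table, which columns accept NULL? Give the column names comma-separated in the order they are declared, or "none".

stop_id, capacity, lat, name, destination

- stop_id: DEFAULT only fills an omitted column; an explicit NULL is still allowed → nullable.
- capacity: no NOT NULL constraint applies → nullable.
- lat: DEFAULT only fills an omitted column; an explicit NULL is still allowed → nullable.
- name: a foreign key column may be NULL unless separately constrained → nullable.
- lon: declared NOT NULL → not nullable.
- origin: part of the PRIMARY KEY, which implies NOT NULL → not nullable.
- destination: UNIQUE does not imply NOT NULL → nullable.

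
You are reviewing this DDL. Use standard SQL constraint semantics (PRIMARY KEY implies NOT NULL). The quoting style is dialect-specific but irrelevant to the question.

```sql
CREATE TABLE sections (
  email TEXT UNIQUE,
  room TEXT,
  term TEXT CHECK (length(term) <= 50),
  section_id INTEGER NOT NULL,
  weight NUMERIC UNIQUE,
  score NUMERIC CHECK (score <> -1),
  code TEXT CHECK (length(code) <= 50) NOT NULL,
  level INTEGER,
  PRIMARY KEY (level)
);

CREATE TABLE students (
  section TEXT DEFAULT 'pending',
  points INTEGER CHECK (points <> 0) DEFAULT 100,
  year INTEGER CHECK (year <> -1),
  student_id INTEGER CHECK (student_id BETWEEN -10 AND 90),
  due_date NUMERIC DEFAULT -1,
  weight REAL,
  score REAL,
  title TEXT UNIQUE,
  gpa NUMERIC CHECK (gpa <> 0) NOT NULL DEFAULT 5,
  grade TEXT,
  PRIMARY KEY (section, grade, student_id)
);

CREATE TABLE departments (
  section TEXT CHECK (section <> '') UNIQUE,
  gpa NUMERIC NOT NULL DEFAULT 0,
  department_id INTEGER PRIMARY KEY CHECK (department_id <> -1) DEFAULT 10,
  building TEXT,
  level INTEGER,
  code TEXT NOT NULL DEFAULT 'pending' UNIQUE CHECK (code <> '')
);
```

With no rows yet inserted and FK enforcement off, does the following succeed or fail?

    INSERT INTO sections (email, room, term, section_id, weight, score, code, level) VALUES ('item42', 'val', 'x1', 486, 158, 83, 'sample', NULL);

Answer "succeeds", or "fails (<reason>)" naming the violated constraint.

fails (NOT NULL on level)

level is explicitly set to NULL, but level is part of the PRIMARY KEY (implied NOT NULL).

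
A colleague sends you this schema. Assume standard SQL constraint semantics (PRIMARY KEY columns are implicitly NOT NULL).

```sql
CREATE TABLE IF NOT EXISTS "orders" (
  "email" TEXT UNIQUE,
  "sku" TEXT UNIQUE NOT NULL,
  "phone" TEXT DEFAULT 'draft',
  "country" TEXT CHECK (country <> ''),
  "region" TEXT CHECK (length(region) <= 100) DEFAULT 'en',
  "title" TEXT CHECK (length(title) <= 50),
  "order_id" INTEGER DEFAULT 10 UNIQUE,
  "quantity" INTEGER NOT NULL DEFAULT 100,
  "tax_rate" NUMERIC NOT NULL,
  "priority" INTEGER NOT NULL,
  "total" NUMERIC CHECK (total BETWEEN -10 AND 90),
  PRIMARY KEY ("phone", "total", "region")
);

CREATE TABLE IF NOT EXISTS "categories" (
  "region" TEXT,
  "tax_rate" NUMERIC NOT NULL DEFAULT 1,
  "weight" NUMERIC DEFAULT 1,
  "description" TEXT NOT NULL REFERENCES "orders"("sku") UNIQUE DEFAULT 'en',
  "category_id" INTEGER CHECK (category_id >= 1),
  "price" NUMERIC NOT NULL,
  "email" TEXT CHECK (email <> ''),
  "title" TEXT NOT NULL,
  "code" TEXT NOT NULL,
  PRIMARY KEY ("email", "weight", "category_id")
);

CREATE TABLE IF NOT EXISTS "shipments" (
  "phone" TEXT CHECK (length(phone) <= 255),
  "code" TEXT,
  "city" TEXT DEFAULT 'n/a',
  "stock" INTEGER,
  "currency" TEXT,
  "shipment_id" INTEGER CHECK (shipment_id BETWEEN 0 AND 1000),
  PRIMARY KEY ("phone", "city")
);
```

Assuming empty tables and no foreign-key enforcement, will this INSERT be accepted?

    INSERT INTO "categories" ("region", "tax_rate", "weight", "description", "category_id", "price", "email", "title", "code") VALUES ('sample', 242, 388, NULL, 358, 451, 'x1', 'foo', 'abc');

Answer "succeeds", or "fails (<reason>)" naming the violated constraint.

description is explicitly set to NULL, but description is declared NOT NULL.

fails (NOT NULL on description)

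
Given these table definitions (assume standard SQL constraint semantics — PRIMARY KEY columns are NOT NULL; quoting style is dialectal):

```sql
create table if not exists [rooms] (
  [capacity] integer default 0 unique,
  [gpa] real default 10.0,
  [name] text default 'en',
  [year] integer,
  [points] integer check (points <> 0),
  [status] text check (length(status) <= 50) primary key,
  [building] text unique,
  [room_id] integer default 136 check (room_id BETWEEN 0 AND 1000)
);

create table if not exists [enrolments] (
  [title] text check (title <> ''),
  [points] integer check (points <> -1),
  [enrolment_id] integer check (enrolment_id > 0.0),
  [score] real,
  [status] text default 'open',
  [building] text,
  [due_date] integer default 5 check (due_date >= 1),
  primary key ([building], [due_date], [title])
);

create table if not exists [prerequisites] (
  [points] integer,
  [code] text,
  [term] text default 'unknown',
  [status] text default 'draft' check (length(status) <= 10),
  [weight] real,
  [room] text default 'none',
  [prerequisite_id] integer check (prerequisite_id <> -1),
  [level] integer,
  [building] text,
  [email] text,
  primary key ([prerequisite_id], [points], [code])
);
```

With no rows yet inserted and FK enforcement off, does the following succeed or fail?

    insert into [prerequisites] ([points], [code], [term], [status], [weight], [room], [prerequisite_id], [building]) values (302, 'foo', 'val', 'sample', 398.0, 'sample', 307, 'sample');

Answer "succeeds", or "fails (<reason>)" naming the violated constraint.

NOT NULL columns: code is supplied; points is supplied; prerequisite_id is supplied.
CHECK constraints: 'sample' satisfies (length(status) <= 10); 307 satisfies (prerequisite_id <> -1).
No constraint is violated.

succeeds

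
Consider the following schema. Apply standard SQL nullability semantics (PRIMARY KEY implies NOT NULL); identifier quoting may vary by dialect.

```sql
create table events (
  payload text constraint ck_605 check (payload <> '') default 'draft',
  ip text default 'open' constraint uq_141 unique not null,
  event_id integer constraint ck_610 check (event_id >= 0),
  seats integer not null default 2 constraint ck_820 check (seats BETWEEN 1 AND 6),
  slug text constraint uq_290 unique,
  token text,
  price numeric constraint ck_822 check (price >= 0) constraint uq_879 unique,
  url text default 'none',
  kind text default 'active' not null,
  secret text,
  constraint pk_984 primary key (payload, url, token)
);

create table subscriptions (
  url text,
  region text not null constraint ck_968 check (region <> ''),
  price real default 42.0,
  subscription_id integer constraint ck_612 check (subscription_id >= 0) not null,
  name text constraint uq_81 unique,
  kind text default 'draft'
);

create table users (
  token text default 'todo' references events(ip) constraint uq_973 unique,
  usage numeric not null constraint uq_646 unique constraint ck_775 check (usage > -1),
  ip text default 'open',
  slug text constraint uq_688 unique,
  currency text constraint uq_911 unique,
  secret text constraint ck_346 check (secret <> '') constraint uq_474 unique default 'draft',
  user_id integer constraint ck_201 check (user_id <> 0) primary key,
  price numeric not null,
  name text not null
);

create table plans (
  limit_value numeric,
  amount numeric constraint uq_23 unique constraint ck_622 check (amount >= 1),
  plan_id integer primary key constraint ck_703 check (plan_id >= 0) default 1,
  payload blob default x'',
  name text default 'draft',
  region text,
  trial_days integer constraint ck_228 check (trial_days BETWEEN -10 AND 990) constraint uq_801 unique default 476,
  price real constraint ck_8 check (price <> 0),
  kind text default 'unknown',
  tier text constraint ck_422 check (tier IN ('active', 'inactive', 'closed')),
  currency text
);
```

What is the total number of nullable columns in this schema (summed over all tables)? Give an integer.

events: 4 nullable (event_id, slug, price, secret — PK (payload, url, token) and explicit NOT NULL columns excluded).
subscriptions: 4 nullable (url, price, name, kind — PK none and explicit NOT NULL columns excluded).
users: 5 nullable (token, ip, slug, currency, secret — PK (user_id) and explicit NOT NULL columns excluded).
plans: 10 nullable (limit_value, amount, payload, name, region, trial_days, price, kind, tier, currency — PK (plan_id) and explicit NOT NULL columns excluded).
Total: 4 + 4 + 5 + 10 = 23.

23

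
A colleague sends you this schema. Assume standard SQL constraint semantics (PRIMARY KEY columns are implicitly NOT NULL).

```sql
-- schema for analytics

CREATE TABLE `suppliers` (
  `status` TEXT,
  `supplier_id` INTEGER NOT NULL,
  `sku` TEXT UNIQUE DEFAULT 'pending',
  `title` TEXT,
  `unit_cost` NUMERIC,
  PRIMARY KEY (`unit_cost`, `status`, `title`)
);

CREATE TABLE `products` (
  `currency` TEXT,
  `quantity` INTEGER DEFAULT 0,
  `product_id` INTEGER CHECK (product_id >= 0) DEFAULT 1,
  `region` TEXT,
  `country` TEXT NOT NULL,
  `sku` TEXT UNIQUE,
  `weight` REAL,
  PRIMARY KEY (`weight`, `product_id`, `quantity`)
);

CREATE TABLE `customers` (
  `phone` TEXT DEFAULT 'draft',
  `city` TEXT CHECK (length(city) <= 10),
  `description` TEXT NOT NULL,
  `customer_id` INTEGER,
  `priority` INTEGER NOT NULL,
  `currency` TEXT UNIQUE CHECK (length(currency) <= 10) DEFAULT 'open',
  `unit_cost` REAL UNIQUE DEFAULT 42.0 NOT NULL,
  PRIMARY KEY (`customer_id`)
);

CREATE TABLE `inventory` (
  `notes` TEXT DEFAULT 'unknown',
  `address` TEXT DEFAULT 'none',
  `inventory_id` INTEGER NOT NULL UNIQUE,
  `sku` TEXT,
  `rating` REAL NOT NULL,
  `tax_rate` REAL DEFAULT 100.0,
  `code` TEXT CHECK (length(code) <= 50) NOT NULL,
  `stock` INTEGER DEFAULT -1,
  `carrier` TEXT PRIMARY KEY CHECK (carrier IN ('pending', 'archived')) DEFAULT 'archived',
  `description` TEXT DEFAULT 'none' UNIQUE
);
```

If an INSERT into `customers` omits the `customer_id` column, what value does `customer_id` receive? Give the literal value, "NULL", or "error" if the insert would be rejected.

error

customer_id has no DEFAULT clause.
Omitting it would insert NULL, but it is part of the PRIMARY KEY, so the INSERT fails.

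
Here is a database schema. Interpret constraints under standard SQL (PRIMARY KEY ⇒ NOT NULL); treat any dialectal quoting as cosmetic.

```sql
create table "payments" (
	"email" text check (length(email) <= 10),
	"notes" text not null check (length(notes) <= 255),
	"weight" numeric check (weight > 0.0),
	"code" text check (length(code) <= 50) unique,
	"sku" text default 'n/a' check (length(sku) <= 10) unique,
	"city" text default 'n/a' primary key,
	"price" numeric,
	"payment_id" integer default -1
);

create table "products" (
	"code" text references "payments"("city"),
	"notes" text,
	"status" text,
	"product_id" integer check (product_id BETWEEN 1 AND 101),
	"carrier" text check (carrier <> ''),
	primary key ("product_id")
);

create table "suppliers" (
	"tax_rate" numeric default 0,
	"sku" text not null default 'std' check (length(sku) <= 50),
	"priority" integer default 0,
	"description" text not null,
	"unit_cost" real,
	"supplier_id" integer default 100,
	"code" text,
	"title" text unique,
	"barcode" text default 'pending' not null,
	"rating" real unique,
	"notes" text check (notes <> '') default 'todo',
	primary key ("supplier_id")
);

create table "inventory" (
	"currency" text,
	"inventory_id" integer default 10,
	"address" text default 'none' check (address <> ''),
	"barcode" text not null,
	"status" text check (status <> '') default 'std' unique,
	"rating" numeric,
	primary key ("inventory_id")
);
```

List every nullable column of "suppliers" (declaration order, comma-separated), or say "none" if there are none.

tax_rate, priority, unit_cost, code, title, rating, notes

- tax_rate: DEFAULT only fills an omitted column; an explicit NULL is still allowed → nullable.
- sku: declared NOT NULL → not nullable.
- priority: DEFAULT only fills an omitted column; an explicit NULL is still allowed → nullable.
- description: declared NOT NULL → not nullable.
- unit_cost: no NOT NULL constraint applies → nullable.
- supplier_id: part of the PRIMARY KEY, which implies NOT NULL → not nullable.
- code: no NOT NULL constraint applies → nullable.
- title: UNIQUE does not imply NOT NULL → nullable.
- barcode: declared NOT NULL → not nullable.
- rating: UNIQUE does not imply NOT NULL → nullable.
- notes: CHECK does not forbid NULL (a CHECK constraint passes when its expression is NULL) → nullable.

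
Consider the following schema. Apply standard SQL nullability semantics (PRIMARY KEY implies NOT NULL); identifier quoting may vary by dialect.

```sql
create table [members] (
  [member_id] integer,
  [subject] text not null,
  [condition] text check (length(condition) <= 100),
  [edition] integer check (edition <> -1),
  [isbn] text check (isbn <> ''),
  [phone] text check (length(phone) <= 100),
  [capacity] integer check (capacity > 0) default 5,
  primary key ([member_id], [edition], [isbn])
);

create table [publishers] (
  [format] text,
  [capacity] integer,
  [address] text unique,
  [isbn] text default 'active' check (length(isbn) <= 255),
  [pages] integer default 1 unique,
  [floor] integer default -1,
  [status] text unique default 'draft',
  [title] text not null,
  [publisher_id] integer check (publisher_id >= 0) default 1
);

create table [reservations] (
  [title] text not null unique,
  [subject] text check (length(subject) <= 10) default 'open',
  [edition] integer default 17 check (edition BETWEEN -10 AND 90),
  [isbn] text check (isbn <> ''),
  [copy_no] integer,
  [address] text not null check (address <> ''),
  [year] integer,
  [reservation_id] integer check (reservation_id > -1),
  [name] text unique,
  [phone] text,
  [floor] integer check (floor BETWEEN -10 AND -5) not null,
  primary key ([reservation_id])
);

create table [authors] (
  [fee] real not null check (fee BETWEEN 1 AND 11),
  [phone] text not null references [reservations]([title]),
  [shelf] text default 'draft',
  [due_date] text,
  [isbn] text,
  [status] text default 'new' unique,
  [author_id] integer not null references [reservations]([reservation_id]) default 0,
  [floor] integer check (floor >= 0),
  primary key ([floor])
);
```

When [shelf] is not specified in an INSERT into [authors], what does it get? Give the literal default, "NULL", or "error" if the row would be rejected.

shelf has an explicit DEFAULT 'draft'.
When the column is omitted from an INSERT, that default is used.

'draft'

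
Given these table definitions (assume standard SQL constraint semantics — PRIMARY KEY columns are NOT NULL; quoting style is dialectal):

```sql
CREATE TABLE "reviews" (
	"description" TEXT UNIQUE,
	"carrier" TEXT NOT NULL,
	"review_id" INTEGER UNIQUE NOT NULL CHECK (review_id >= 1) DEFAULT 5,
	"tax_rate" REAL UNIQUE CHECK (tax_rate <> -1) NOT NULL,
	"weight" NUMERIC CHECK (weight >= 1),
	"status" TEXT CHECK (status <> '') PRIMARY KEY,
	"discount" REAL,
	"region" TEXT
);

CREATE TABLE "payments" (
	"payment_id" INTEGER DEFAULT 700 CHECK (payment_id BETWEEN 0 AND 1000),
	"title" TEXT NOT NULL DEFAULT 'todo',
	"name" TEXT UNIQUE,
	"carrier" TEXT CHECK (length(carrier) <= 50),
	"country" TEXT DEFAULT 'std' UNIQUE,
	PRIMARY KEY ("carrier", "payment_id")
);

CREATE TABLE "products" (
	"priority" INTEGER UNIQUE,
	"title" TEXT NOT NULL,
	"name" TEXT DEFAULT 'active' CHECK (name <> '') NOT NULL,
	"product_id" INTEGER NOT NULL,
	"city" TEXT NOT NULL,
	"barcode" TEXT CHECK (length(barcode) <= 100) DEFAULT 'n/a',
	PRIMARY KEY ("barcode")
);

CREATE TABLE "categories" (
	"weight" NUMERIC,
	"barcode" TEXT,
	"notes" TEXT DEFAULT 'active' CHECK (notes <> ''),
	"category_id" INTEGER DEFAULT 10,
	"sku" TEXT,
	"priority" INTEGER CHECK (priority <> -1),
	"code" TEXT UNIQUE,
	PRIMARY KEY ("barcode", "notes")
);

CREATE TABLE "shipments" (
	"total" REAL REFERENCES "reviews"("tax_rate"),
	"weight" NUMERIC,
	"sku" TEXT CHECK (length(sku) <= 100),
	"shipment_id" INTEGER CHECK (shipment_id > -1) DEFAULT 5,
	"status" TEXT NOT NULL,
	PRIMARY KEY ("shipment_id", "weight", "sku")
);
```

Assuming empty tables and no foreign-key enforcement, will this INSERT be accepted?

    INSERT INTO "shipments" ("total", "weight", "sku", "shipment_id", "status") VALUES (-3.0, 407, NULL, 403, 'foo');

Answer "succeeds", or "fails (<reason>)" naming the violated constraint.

sku is explicitly set to NULL, but sku is part of the PRIMARY KEY (implied NOT NULL).

fails (NOT NULL on sku)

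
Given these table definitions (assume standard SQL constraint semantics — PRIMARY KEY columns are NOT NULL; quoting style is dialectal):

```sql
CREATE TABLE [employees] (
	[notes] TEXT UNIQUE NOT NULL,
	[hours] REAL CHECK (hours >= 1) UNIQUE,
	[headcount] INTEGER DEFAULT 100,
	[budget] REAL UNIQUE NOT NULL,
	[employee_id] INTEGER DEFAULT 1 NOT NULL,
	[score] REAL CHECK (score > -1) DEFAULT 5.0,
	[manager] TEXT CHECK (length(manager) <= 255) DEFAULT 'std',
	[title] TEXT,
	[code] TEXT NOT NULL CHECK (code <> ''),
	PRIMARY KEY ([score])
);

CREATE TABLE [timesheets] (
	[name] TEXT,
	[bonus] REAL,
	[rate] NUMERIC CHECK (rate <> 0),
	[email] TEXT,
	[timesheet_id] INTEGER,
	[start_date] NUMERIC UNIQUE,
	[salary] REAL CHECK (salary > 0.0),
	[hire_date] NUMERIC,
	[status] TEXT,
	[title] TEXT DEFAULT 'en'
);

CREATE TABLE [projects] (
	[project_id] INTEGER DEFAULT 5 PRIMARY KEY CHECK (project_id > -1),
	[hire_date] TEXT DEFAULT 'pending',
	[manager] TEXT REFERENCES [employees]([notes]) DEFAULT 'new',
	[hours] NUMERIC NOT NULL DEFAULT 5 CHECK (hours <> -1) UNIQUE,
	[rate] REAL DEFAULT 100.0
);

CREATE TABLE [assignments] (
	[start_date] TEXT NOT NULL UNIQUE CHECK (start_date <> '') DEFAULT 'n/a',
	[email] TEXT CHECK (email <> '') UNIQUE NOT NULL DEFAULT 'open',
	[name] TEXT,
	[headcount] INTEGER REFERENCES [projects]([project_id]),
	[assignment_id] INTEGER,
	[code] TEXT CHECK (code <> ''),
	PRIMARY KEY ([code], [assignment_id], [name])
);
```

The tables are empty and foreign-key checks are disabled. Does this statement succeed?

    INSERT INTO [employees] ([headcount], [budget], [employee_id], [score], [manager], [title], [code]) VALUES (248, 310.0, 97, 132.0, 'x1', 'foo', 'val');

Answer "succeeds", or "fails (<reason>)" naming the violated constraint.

notes is omitted from the column list and has no DEFAULT, so it would receive NULL.
But notes is declared NOT NULL.

fails (NOT NULL on notes)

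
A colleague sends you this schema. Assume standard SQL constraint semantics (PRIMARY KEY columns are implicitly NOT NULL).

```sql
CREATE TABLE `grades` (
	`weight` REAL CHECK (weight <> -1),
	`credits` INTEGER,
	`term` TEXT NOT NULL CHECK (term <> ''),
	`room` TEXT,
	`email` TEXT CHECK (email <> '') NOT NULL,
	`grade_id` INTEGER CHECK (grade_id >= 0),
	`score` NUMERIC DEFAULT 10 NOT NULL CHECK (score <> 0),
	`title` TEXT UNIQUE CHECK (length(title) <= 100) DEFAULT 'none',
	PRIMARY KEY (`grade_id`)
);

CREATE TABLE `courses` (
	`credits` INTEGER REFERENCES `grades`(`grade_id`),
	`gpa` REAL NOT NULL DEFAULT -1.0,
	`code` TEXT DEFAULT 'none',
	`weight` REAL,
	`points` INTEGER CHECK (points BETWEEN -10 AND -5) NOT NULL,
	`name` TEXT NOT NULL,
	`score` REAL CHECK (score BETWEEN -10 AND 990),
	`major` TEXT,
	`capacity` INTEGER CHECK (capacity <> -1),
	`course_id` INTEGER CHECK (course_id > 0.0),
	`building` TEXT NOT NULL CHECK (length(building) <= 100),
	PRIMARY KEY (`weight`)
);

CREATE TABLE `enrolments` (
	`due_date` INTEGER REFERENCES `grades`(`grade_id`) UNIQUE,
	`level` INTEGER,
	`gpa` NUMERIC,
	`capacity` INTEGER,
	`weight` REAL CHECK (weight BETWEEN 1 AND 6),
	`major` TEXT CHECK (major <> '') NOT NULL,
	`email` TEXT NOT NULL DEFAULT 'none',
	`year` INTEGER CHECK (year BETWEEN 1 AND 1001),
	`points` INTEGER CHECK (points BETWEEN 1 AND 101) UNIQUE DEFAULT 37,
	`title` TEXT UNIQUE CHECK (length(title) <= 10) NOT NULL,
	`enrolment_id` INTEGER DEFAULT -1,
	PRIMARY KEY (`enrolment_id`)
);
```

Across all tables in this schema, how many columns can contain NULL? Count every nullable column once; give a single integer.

grades: 4 nullable (weight, credits, room, title — PK (grade_id) and explicit NOT NULL columns excluded).
courses: 6 nullable (credits, code, score, major, capacity, course_id — PK (weight) and explicit NOT NULL columns excluded).
enrolments: 7 nullable (due_date, level, gpa, capacity, weight, year, points — PK (enrolment_id) and explicit NOT NULL columns excluded).
Total: 4 + 6 + 7 = 17.

17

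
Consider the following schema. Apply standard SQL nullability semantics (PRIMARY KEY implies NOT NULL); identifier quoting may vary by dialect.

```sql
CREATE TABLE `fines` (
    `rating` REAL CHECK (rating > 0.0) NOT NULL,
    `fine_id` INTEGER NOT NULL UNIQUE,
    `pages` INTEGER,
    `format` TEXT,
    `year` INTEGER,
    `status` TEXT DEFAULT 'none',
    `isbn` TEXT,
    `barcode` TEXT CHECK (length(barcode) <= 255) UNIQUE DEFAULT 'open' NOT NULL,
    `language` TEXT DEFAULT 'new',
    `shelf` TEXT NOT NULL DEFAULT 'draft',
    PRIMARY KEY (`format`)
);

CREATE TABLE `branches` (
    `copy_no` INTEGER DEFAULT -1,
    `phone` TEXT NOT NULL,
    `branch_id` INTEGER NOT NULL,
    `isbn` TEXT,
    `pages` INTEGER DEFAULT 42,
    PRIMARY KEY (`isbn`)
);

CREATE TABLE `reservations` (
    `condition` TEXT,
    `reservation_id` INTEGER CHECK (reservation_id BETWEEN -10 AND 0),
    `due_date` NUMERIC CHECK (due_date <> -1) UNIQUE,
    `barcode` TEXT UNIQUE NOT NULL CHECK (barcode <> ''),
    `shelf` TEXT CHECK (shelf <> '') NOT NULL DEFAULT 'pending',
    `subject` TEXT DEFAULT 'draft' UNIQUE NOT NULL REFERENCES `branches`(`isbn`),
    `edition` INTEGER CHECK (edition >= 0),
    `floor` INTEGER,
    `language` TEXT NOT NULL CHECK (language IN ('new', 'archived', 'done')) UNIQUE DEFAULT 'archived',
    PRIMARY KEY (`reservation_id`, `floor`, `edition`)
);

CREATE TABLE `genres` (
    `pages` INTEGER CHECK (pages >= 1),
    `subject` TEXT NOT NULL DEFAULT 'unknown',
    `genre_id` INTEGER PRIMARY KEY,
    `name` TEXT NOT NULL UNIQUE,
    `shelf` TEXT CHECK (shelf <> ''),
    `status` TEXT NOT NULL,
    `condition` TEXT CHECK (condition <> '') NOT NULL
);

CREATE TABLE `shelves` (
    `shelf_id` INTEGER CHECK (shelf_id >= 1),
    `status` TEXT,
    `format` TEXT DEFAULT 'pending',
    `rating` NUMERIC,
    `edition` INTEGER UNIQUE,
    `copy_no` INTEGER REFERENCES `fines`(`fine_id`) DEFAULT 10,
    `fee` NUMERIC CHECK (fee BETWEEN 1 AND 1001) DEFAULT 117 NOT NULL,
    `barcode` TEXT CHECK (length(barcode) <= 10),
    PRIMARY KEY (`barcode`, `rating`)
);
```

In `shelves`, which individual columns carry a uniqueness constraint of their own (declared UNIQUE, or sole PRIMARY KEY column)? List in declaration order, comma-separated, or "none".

edition

- shelf_id: no UNIQUE or single-column PK constraint.
- status: no UNIQUE or single-column PK constraint.
- format: no UNIQUE or single-column PK constraint.
- rating: part of a composite PRIMARY KEY — only the tuple is unique, not this column on its own.
- edition: declared UNIQUE → unique.
- copy_no: no UNIQUE or single-column PK constraint.
- fee: no UNIQUE or single-column PK constraint.
- barcode: part of a composite PRIMARY KEY — only the tuple is unique, not this column on its own.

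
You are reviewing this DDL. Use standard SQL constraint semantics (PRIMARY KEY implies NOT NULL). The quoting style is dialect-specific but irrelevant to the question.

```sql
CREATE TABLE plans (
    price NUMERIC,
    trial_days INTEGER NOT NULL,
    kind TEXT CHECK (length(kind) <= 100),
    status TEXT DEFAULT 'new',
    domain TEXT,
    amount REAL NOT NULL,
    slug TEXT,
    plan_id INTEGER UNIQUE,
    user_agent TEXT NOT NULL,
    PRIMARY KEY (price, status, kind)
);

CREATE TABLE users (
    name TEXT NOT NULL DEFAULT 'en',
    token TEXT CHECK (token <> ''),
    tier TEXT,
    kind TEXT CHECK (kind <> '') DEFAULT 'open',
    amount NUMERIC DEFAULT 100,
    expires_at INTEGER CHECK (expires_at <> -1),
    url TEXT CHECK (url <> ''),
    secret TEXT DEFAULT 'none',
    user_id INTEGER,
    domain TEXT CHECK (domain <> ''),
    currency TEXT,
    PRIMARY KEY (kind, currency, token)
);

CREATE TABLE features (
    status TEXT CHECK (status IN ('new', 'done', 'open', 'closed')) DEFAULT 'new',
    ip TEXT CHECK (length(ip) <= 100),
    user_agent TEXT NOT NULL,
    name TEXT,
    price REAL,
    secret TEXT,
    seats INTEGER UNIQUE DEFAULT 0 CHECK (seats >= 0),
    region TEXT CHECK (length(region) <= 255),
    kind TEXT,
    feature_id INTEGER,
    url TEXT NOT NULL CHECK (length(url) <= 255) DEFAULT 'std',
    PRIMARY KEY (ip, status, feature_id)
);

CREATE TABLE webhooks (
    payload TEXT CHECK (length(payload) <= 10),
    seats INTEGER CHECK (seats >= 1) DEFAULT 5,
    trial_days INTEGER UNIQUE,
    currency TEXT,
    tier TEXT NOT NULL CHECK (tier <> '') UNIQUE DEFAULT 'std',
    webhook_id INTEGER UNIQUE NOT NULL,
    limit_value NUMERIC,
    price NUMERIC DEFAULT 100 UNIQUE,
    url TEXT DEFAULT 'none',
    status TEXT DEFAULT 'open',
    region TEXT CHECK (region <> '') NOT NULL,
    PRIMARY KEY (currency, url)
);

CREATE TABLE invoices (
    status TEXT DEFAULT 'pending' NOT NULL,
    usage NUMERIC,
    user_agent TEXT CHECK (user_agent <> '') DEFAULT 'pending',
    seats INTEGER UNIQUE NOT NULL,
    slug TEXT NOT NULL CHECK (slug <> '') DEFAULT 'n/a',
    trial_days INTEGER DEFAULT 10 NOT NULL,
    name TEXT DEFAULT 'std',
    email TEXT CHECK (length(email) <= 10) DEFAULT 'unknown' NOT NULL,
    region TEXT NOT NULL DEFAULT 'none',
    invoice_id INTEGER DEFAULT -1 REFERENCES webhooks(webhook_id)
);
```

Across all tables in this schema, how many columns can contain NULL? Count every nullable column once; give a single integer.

26

plans: 3 nullable (domain, slug, plan_id — PK (price, status, kind) and explicit NOT NULL columns excluded).
users: 7 nullable (tier, amount, expires_at, url, secret, user_id, domain — PK (kind, currency, token) and explicit NOT NULL columns excluded).
features: 6 nullable (name, price, secret, seats, region, kind — PK (ip, status, feature_id) and explicit NOT NULL columns excluded).
webhooks: 6 nullable (payload, seats, trial_days, limit_value, price, status — PK (currency, url) and explicit NOT NULL columns excluded).
invoices: 4 nullable (usage, user_agent, name, invoice_id — PK none and explicit NOT NULL columns excluded).
Total: 3 + 7 + 6 + 6 + 4 = 26.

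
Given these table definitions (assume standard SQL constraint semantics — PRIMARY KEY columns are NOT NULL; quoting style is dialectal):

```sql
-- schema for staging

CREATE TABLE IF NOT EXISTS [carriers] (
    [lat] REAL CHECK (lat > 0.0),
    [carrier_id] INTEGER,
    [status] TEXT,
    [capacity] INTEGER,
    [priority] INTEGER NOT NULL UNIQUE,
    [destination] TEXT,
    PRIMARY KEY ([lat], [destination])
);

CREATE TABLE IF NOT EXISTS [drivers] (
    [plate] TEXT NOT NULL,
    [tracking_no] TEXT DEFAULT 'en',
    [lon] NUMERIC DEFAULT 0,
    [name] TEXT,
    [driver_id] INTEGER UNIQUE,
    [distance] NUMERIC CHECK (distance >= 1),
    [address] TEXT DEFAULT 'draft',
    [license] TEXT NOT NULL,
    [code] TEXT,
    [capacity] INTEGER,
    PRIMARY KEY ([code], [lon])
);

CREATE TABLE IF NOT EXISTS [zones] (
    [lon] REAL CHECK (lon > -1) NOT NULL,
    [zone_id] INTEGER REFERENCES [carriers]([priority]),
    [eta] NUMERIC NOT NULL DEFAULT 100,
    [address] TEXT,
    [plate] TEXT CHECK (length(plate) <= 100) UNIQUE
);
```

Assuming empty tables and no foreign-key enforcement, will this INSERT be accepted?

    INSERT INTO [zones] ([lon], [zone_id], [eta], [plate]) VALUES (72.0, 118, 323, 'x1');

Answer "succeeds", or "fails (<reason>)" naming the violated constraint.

succeeds

NOT NULL columns: eta is supplied; lon is supplied.
CHECK constraints: 72.0 satisfies (lon > -1); 'x1' satisfies (length(plate) <= 100).
No constraint is violated.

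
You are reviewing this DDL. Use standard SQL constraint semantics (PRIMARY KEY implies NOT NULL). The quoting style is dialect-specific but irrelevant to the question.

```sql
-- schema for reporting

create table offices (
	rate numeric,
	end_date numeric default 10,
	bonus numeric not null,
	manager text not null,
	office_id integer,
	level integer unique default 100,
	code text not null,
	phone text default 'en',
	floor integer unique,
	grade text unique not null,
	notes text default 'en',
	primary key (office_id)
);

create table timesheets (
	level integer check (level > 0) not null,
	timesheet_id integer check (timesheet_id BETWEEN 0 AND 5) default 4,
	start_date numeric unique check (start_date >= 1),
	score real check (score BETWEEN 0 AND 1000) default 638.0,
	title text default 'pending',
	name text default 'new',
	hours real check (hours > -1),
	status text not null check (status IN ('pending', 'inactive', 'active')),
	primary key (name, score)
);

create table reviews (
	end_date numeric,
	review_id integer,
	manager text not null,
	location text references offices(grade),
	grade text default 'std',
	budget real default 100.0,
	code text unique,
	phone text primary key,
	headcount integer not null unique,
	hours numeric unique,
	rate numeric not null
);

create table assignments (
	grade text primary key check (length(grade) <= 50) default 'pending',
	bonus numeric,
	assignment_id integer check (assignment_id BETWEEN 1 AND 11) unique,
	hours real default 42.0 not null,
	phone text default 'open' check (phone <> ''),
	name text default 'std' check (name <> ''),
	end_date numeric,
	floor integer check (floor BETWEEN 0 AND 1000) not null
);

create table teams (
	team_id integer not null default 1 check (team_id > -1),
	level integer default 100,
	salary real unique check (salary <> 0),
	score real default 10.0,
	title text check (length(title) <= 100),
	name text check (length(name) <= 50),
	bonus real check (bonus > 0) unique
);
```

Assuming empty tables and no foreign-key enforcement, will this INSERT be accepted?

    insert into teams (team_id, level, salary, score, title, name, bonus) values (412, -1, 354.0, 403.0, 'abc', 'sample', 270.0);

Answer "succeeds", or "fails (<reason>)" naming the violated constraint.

succeeds

NOT NULL columns: team_id is supplied.
CHECK constraints: 412 satisfies (team_id > -1); 354.0 satisfies (salary <> 0); 'abc' satisfies (length(title) <= 100); 'sample' satisfies (length(name) <= 50); 270.0 satisfies (bonus > 0).
No constraint is violated.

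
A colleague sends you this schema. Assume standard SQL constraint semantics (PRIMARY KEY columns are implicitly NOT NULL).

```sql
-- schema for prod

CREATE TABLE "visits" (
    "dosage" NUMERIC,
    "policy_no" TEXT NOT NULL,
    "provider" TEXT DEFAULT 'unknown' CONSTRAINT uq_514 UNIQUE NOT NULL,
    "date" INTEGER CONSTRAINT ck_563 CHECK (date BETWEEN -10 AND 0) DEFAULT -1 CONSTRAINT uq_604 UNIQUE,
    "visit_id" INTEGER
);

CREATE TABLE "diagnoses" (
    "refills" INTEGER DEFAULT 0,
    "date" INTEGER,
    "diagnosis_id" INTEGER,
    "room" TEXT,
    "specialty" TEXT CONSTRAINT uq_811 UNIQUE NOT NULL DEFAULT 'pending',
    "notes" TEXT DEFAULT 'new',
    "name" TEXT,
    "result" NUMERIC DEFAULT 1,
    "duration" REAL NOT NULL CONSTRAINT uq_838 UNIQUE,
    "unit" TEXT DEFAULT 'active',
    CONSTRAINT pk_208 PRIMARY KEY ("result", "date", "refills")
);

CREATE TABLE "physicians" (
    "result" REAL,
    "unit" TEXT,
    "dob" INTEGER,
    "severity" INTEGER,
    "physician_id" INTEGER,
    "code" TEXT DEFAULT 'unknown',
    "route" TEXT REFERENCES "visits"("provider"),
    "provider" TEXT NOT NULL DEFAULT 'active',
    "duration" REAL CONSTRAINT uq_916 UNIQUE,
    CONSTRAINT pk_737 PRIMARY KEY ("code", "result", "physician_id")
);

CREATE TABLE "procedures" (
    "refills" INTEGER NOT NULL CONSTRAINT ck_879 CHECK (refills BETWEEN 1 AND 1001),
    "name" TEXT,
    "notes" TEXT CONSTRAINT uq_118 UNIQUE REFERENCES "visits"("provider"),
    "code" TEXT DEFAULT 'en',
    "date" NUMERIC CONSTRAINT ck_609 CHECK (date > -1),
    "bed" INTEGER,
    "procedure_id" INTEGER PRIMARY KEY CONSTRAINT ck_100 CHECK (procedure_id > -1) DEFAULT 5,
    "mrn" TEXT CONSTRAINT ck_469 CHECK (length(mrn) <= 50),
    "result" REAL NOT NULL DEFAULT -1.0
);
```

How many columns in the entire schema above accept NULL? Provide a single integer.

19

visits: 3 nullable (dosage, date, visit_id — PK none and explicit NOT NULL columns excluded).
diagnoses: 5 nullable (diagnosis_id, room, notes, name, unit — PK (result, date, refills) and explicit NOT NULL columns excluded).
physicians: 5 nullable (unit, dob, severity, route, duration — PK (code, result, physician_id) and explicit NOT NULL columns excluded).
procedures: 6 nullable (name, notes, code, date, bed, mrn — PK (procedure_id) and explicit NOT NULL columns excluded).
Total: 3 + 5 + 5 + 6 = 19.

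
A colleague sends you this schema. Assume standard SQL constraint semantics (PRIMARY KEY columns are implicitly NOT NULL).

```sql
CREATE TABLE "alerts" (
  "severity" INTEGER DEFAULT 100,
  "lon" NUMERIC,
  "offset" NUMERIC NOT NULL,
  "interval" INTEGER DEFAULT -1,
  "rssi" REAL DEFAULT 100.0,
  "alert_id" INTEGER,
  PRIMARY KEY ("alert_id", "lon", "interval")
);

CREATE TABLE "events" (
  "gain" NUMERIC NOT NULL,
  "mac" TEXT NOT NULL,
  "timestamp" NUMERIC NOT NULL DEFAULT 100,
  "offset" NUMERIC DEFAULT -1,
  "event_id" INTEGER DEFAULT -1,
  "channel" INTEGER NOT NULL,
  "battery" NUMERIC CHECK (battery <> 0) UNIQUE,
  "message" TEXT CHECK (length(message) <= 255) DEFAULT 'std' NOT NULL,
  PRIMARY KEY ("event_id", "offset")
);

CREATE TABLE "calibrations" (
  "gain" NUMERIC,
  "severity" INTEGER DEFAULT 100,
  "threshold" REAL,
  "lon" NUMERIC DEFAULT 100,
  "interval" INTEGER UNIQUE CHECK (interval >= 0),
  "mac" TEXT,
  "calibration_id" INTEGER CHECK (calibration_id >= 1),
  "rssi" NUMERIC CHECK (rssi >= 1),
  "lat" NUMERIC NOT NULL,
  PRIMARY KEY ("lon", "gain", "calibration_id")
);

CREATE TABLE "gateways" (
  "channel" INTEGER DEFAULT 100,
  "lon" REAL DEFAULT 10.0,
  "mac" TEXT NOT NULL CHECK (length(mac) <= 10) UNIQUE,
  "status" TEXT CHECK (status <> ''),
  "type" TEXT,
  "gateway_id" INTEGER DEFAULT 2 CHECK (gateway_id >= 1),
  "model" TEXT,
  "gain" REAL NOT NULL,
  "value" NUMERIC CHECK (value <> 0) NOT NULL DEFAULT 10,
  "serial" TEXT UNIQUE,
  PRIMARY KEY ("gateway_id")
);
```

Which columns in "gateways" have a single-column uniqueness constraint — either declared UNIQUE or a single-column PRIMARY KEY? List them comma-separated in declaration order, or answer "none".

- channel: no UNIQUE or single-column PK constraint.
- lon: no UNIQUE or single-column PK constraint.
- mac: declared UNIQUE → unique.
- status: no UNIQUE or single-column PK constraint.
- type: no UNIQUE or single-column PK constraint.
- gateway_id: single-column PRIMARY KEY → unique.
- model: no UNIQUE or single-column PK constraint.
- gain: no UNIQUE or single-column PK constraint.
- value: no UNIQUE or single-column PK constraint.
- serial: declared UNIQUE → unique.

mac, gateway_id, serial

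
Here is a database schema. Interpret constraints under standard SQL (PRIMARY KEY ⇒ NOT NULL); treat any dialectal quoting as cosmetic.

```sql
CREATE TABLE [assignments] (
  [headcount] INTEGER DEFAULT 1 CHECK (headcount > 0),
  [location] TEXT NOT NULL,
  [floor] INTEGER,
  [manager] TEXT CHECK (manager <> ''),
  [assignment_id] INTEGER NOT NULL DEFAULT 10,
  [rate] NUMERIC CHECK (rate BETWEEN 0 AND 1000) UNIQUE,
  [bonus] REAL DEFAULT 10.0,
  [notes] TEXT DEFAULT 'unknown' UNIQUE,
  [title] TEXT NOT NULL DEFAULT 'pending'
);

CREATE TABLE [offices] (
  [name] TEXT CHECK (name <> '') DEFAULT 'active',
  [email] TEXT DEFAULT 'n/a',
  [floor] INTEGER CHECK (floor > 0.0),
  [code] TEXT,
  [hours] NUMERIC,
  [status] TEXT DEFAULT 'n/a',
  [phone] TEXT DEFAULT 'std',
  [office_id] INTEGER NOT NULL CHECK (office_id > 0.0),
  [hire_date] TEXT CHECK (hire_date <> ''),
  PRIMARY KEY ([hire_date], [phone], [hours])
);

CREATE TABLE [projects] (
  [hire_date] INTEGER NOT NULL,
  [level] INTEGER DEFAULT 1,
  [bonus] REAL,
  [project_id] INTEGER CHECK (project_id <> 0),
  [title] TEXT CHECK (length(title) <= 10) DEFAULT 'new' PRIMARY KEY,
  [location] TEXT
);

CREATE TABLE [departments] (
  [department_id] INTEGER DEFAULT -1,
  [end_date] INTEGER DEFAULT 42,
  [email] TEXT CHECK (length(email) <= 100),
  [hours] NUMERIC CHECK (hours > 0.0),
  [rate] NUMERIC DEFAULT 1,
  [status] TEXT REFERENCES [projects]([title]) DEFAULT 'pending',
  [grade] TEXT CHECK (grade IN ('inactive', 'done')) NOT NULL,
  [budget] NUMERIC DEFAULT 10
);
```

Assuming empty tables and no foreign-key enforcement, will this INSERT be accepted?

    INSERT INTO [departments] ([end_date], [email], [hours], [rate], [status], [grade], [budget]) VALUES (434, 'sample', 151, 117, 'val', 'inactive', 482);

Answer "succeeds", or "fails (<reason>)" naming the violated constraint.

succeeds

NOT NULL columns: grade is supplied.
CHECK constraints: 'sample' satisfies (length(email) <= 100); 151 satisfies (hours > 0.0); 'inactive' satisfies (grade IN ('inactive', 'done')).
No constraint is violated.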